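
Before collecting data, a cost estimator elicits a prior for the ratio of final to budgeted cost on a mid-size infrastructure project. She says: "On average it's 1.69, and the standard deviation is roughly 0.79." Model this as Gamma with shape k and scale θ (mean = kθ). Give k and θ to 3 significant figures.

For Gamma(k, scale θ): mean = kθ, variance = kθ², so CV = 1/√k.
CV = SD/mean = 0.79/1.69 = 0.4675, hence k = 1/CV² = 4.58.
Then θ = mean/k = 1.69/4.58 = 0.369.

k ≈ 4.58, θ ≈ 0.369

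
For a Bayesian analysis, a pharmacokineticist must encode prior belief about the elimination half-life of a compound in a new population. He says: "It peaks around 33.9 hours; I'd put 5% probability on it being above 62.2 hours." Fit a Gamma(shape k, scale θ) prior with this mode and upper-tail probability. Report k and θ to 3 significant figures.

Gamma(k,θ) with k>1 has mode (k−1)θ, so θ = 33.9/(k−1).
Need P(X < 62.2) = 0.95 with θ tied to k this way. Start at k = 2, θ = 33.9: P(X<62.2) ≈ 0.547.
Too low — raise k to concentrate. Iterating converges to k ≈ 8.56.
Then θ = 33.9/(8.56−1) ≈ 4.48.

k ≈ 8.56, θ ≈ 4.48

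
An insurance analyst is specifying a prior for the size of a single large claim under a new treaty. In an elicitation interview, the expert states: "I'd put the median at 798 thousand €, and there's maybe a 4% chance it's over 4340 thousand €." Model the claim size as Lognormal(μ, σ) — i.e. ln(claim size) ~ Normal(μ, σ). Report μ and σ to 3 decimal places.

μ ≈ 6.682, σ ≈ 0.967

If T ~ Lognormal(μ,σ) then ln T ~ Normal(μ,σ), so the p-quantile of ln T is μ + z_p·σ.
ln(798) = 6.682 and ln(4340) = 8.376; z_{0.5} = 0, z_{0.96} = 1.751.
σ = (8.376 − 6.682)/(1.751 − (0)) = 0.967.
μ = 6.682 − (0)·0.967 = 6.682.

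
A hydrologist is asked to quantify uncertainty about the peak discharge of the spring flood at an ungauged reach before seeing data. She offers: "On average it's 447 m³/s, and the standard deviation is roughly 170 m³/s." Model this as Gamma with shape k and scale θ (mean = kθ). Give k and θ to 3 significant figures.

For Gamma(k, scale θ): mean = kθ, variance = kθ², so CV = 1/√k.
CV = SD/mean = 170/447 = 0.3803, hence k = 1/CV² = 6.91.
Then θ = mean/k = 447/6.91 = 64.7.

k ≈ 6.91, θ ≈ 64.7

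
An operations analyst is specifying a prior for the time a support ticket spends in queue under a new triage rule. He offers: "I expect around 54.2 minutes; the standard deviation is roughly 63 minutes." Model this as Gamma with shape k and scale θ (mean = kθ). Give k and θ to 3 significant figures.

k ≈ 0.74, θ ≈ 73.2

For Gamma(k, scale θ): mean = kθ, variance = kθ², so CV = 1/√k.
CV = SD/mean = 63/54.2 = 1.162, hence k = 1/CV² = 0.74.
Then θ = mean/k = 54.2/0.74 = 73.2.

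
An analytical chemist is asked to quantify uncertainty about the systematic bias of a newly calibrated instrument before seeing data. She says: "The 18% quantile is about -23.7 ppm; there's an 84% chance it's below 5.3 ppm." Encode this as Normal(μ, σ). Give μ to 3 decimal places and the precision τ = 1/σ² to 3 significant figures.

μ = -9.800, τ = 0.00434

For Normal(μ,σ), the p-quantile is μ + z_p·σ. Here z_{0.18} = -0.9154, z_{0.84} = 0.9945.
So -23.7 = μ − 0.9154σ and 5.3 = μ + 0.9945σ.
Subtracting: σ = (5.3 − -23.7)/(0.9945 − (-0.9154)) = 15.185.
Then μ = -23.7 − (-0.9154)·15.185 = -9.800.
Precision τ = 1/σ² = 1/15.18² = 0.00434.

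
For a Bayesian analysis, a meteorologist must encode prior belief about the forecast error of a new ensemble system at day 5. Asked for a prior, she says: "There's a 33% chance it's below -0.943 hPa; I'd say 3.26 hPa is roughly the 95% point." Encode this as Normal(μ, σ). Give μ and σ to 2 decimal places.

The p-quantile of Normal(μ,σ) is μ + z_p·σ, with z_{0.33} = -0.4399 and z_{0.95} = 1.645.
Eliminate σ: μ = (z₂·x₁ − z₁·x₂)/(z₂ − z₁) = (1.645·-0.943 − (-0.4399)·3.26)/2.085 = -0.06.
Then σ = (x₂ − x₁)/(z₂ − z₁) = (3.26 − -0.943)/2.085 = 2.02.

μ = -0.06, σ = 2.02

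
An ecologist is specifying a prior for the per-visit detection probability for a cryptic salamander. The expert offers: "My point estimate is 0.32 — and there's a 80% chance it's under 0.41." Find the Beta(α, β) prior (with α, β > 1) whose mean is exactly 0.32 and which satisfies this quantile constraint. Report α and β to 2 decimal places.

With mean 0.32 fixed, write α = 0.32s, β = 0.68s where s = α+β.
Need P(θ < 0.41) = 0.8 under Beta(0.32s, 0.68s). Normal approximation: (q−m)/√(m(1−m)/s) ≈ z_{0.8} = 0.842, so s ≈ 0.32·0.68·(0.842)²/(0.41−0.32)² = 19.0.
At s = 19.0: P(θ<0.41) ≈ 0.805. Adjusting to match 0.8 gives s ≈ 18.22.
So α = 0.32·18.22 ≈ 5.83, β = 0.68·18.22 ≈ 12.39.

α ≈ 5.83, β ≈ 12.39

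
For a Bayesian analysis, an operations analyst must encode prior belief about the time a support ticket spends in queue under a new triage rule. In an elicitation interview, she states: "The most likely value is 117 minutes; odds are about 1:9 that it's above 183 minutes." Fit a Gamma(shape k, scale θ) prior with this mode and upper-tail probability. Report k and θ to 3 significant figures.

Gamma(k,θ) with k>1 has mode (k−1)θ, so θ = 117/(k−1).
Need P(X < 183) = 0.9 with θ tied to k this way. Start at k = 2, θ = 117: P(X<183) ≈ 0.463.
Too low — raise k to concentrate. Iterating converges to k ≈ 10.4.
Then θ = 117/(10.4−1) ≈ 12.5.

k ≈ 10.4, θ ≈ 12.5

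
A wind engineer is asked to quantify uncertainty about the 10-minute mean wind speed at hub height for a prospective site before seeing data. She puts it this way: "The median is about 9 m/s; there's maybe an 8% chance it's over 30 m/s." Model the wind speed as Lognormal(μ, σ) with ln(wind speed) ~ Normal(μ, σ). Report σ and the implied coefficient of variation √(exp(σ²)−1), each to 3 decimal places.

σ ≈ 0.857, CV ≈ 1.041

If T ~ Lognormal(μ,σ) then ln T ~ Normal(μ,σ), so the p-quantile of ln T is μ + z_p·σ.
ln(9) = 2.197 and ln(30) = 3.401; z_{0.5} = 0, z_{0.92} = 1.405.
σ = (3.401 − 2.197)/(1.405 − (0)) = 0.857.
μ = 2.197 − (0)·0.857 = 2.197.
CV = √(exp(σ²)−1) = √(exp(0.7342)−1) = 1.041.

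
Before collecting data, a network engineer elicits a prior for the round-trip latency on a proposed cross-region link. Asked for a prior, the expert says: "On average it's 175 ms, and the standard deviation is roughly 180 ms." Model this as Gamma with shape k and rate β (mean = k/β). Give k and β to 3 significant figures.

For Gamma(k, rate β): mean = k/β, variance = k/β², so CV = 1/√k.
CV = SD/mean = 180/175 = 1.029, hence k = 1/CV² = 0.945.
Then β = k/mean = 0.945/175 = 0.0054.

k ≈ 0.945, β ≈ 0.0054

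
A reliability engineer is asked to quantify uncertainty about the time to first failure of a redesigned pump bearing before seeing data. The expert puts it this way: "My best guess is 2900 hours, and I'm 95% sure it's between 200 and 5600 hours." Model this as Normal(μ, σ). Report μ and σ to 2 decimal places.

μ = 2900.00, σ = 1377.58

A symmetric 95% interval runs μ ± z·σ with z = 1.96.
Half-width = 2700, so σ = 2700/1.96 = 1377.58.
μ is the stated best guess, 2900.00.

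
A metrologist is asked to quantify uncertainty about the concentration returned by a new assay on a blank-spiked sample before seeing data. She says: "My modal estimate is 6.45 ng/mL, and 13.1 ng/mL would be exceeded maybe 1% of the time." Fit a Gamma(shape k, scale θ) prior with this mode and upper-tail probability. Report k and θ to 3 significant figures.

Gamma(k,θ) with k>1 has mode (k−1)θ, so θ = 6.45/(k−1).
Need P(X < 13.1) = 0.99 with θ tied to k this way. Start at k = 2, θ = 6.45: P(X<13.1) ≈ 0.602.
Too low — raise k to concentrate. Iterating converges to k ≈ 10.8.
Then θ = 6.45/(10.8−1) ≈ 0.661.

k ≈ 10.8, θ ≈ 0.661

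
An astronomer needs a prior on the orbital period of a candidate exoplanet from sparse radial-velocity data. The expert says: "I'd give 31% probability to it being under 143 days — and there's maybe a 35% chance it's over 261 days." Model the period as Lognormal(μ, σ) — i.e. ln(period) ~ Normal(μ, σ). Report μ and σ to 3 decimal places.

μ ≈ 5.301, σ ≈ 0.683

If T ~ Lognormal(μ,σ) then ln T ~ Normal(μ,σ), so the p-quantile of ln T is μ + z_p·σ.
ln(143) = 4.963 and ln(261) = 5.565; z_{0.31} = -0.4959, z_{0.65} = 0.3853.
σ = (5.565 − 4.963)/(0.3853 − (-0.4959)) = 0.683.
μ = 4.963 − (-0.4959)·0.683 = 5.301.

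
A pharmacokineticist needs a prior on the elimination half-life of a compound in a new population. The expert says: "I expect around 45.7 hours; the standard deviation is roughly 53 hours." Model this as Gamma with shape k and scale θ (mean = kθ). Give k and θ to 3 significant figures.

For Gamma(k, scale θ): mean = kθ, variance = kθ², so CV = 1/√k.
CV = SD/mean = 53/45.7 = 1.16, hence k = 1/CV² = 0.743.
Then θ = mean/k = 45.7/0.743 = 61.5.

k ≈ 0.743, θ ≈ 61.5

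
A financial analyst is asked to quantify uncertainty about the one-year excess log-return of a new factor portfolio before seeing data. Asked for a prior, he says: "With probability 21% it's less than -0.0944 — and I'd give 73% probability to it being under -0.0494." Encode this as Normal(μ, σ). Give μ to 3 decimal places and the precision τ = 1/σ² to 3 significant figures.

μ = -0.069, τ = 995

For Normal(μ,σ), the p-quantile is μ + z_p·σ. Here z_{0.21} = -0.8064, z_{0.73} = 0.6128.
So -0.0944 = μ − 0.8064σ and -0.0494 = μ + 0.6128σ.
Subtracting: σ = (-0.0494 − -0.0944)/(0.6128 − (-0.8064)) = 0.032.
Then μ = -0.0944 − (-0.8064)·0.032 = -0.069.
Precision τ = 1/σ² = 1/0.03171² = 995.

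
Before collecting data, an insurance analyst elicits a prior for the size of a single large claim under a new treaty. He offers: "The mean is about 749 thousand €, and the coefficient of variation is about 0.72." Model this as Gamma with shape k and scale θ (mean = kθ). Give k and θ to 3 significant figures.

k ≈ 1.93, θ ≈ 388

For Gamma(k, scale θ): mean = kθ, variance = kθ², so CV = 1/√k.
CV = 0.72, hence k = 1/CV² = 1.93.
Then θ = mean/k = 749/1.93 = 388.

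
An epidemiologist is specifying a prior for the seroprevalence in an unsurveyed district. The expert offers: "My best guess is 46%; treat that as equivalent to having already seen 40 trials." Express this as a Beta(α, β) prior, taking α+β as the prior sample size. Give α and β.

α = 18.4, β = 21.6

Under the effective-sample-size interpretation, Beta(α, β) has prior mean α/(α+β) and prior sample size α+β.
So α+β = 40 and α/(α+β) = 0.46, giving α = 0.46·40 = 18.4 and β = 40 − 18.4 = 21.6.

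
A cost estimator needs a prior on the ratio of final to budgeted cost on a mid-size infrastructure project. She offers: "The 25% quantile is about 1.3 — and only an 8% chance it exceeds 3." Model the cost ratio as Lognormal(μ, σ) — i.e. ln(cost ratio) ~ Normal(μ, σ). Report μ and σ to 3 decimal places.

μ ≈ 0.534, σ ≈ 0.402

If T ~ Lognormal(μ,σ) then ln T ~ Normal(μ,σ), so the p-quantile of ln T is μ + z_p·σ.
ln(1.3) = 0.2624 and ln(3) = 1.099; z_{0.25} = -0.6745, z_{0.92} = 1.405.
σ = (1.099 − 0.2624)/(1.405 − (-0.6745)) = 0.402.
μ = 0.2624 − (-0.6745)·0.402 = 0.534.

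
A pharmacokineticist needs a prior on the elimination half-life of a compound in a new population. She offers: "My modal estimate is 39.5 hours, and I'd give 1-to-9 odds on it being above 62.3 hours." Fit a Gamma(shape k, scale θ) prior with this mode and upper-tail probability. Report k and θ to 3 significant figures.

Gamma(k,θ) with k>1 has mode (k−1)θ, so θ = 39.5/(k−1).
Need P(X < 62.3) = 0.9 with θ tied to k this way. Start at k = 2, θ = 39.5: P(X<62.3) ≈ 0.468.
Too low — raise k to concentrate. Iterating converges to k ≈ 10.
Then θ = 39.5/(10−1) ≈ 4.37.

k ≈ 10, θ ≈ 4.37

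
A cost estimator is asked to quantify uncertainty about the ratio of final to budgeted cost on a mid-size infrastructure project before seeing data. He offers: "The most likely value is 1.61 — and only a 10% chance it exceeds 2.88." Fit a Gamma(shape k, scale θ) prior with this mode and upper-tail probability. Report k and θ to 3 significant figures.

Gamma(k,θ) with k>1 has mode (k−1)θ, so θ = 1.61/(k−1).
Need P(X < 2.88) = 0.9 with θ tied to k this way. Start at k = 2, θ = 1.61: P(X<2.88) ≈ 0.534.
Too low — raise k to concentrate. Iterating converges to k ≈ 6.63.
Then θ = 1.61/(6.63−1) ≈ 0.286.

k ≈ 6.63, θ ≈ 0.286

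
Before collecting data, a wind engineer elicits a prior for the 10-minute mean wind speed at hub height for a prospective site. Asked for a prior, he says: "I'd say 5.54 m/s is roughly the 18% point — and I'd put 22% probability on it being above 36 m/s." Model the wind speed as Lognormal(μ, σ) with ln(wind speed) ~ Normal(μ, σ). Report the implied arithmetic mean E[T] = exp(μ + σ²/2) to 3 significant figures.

If T ~ Lognormal(μ,σ) then ln T ~ Normal(μ,σ), so the p-quantile of ln T is μ + z_p·σ.
ln(5.54) = 1.712 and ln(36) = 3.584; z_{0.18} = -0.9154, z_{0.78} = 0.7722.
σ = (3.584 − 1.712)/(0.7722 − (-0.9154)) = 1.109.
μ = 1.712 − (-0.9154)·1.109 = 2.727.
E[T] = exp(μ + σ²/2) = exp(2.727 + 0.6150) = 28.3 m/s.

E[T] ≈ 28.3 m/s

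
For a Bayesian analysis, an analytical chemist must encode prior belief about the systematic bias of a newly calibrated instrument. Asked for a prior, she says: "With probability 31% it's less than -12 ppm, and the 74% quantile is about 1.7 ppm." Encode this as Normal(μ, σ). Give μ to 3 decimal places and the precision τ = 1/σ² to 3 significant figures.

μ = -6.037, τ = 0.00691

The p-quantile of Normal(μ,σ) is μ + z_p·σ, with z_{0.31} = -0.4959 and z_{0.74} = 0.6433.
Eliminate σ: μ = (z₂·x₁ − z₁·x₂)/(z₂ − z₁) = (0.6433·-12 − (-0.4959)·1.7)/1.139 = -6.037.
Then σ = (x₂ − x₁)/(z₂ − z₁) = (1.7 − -12)/1.139 = 12.026.
Precision τ = 1/σ² = 1/12.03² = 0.00691.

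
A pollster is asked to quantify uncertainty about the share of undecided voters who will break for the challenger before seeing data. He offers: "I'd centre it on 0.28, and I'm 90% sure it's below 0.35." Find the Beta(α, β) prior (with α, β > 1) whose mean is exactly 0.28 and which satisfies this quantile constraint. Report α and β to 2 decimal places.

With mean 0.28 fixed, write α = 0.28s, β = 0.72s where s = α+β.
Need P(θ < 0.35) = 0.9 under Beta(0.28s, 0.72s). Normal approximation: (q−m)/√(m(1−m)/s) ≈ z_{0.9} = 1.28, so s ≈ 0.28·0.72·(1.28)²/(0.35−0.28)² = 67.6.
At s = 67.6: P(θ<0.35) ≈ 0.897. Adjusting to match 0.9 gives s ≈ 69.70.
So α = 0.28·69.70 ≈ 19.52, β = 0.72·69.70 ≈ 50.18.

α ≈ 19.52, β ≈ 50.18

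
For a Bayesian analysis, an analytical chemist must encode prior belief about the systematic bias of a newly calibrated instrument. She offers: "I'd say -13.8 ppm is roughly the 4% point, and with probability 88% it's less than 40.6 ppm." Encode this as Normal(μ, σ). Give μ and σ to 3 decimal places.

μ = 18.752, σ = 18.594

The p-quantile of Normal(μ,σ) is μ + z_p·σ, with z_{0.04} = -1.751 and z_{0.88} = 1.175.
Eliminate σ: μ = (z₂·x₁ − z₁·x₂)/(z₂ − z₁) = (1.175·-13.8 − (-1.751)·40.6)/2.926 = 18.752.
Then σ = (x₂ − x₁)/(z₂ − z₁) = (40.6 − -13.8)/2.926 = 18.594.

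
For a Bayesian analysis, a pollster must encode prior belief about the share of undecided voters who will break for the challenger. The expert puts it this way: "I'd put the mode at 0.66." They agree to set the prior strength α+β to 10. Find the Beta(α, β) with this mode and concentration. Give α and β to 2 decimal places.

For α,β > 1 the Beta mode is (α−1)/(α+β−2). With α+β = 10, the mode is (α−1)/8.
Set (α−1)/8 = 0.66 → α = 1 + 0.66·8 = 6.28.
β = 10 − α = 3.72.

α = 6.28, β = 3.72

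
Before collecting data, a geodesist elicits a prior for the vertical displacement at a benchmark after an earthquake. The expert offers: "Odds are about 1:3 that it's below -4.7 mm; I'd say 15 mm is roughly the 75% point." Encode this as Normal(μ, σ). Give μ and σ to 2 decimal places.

For Normal(μ,σ), the p-quantile is μ + z_p·σ. Here z_{0.25} = -0.6745, z_{0.75} = 0.6745.
So -4.7 = μ − 0.6745σ and 15 = μ + 0.6745σ.
Subtracting: σ = (15 − -4.7)/(0.6745 − (-0.6745)) = 14.60.
Then μ = -4.7 − (-0.6745)·14.60 = 5.15.

μ = 5.15, σ = 14.60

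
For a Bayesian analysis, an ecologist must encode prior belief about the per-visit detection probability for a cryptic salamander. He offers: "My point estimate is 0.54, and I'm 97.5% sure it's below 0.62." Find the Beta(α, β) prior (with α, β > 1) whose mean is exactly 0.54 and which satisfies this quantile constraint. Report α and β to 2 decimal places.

α ≈ 78.70, β ≈ 67.04

With mean 0.54 fixed, write α = 0.54s, β = 0.46s where s = α+β.
Need P(θ < 0.62) = 0.975 under Beta(0.54s, 0.46s). Normal approximation: (q−m)/√(m(1−m)/s) ≈ z_{0.975} = 1.96, so s ≈ 0.54·0.46·(1.96)²/(0.62−0.54)² = 149.1.
At s = 149.1: P(θ<0.62) ≈ 0.976. Adjusting to match 0.975 gives s ≈ 145.74.
So α = 0.54·145.74 ≈ 78.70, β = 0.46·145.74 ≈ 67.04.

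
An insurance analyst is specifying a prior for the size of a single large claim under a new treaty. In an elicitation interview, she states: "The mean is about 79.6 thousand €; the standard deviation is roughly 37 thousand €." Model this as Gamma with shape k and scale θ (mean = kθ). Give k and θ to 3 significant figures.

k ≈ 4.63, θ ≈ 17.2

For Gamma(k, scale θ): mean = kθ, variance = kθ², so CV = 1/√k.
CV = SD/mean = 37/79.6 = 0.4648, hence k = 1/CV² = 4.63.
Then θ = mean/k = 79.6/4.63 = 17.2.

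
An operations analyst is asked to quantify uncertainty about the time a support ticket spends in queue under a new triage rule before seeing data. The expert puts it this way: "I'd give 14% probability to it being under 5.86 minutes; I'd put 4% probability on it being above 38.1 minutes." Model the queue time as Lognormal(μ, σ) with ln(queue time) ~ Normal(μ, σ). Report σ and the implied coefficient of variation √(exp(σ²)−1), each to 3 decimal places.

σ ≈ 0.661, CV ≈ 0.741

If T ~ Lognormal(μ,σ) then ln T ~ Normal(μ,σ), so the p-quantile of ln T is μ + z_p·σ.
ln(5.86) = 1.768 and ln(38.1) = 3.64; z_{0.14} = -1.08, z_{0.96} = 1.751.
σ = (3.64 − 1.768)/(1.751 − (-1.08)) = 0.661.
μ = 1.768 − (-1.08)·0.661 = 2.483.
CV = √(exp(σ²)−1) = √(exp(0.4373)−1) = 0.741.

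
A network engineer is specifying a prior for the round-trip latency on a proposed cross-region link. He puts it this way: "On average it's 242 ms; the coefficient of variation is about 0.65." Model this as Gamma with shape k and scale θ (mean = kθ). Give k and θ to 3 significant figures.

For Gamma(k, scale θ): mean = kθ, variance = kθ², so CV = 1/√k.
CV = 0.65, hence k = 1/CV² = 2.37.
Then θ = mean/k = 242/2.37 = 102.

k ≈ 2.37, θ ≈ 102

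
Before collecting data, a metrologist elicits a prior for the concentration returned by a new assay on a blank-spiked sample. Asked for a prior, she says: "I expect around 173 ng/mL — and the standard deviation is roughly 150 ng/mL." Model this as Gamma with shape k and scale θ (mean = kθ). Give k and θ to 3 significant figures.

For Gamma(k, scale θ): mean = kθ, variance = kθ², so CV = 1/√k.
CV = SD/mean = 150/173 = 0.8671, hence k = 1/CV² = 1.33.
Then θ = mean/k = 173/1.33 = 130.

k ≈ 1.33, θ ≈ 130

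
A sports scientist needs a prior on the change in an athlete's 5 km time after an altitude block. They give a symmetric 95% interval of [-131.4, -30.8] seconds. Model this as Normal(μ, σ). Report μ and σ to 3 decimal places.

μ = -81.100, σ = 25.664

A symmetric 95% interval runs μ ± z·σ with z = 1.96.
Half-width = 50.3, so σ = 50.3/1.96 = 25.664.
μ is the interval midpoint, -81.100.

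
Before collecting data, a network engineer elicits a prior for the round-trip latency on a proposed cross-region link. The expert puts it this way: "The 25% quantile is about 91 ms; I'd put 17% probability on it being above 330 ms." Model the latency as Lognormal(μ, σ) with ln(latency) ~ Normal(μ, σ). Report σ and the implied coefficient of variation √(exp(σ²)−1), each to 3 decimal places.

If T ~ Lognormal(μ,σ) then ln T ~ Normal(μ,σ), so the p-quantile of ln T is μ + z_p·σ.
ln(91) = 4.511 and ln(330) = 5.799; z_{0.25} = -0.6745, z_{0.83} = 0.9542.
σ = (5.799 − 4.511)/(0.9542 − (-0.6745)) = 0.791.
μ = 4.511 − (-0.6745)·0.791 = 5.044.
CV = √(exp(σ²)−1) = √(exp(0.6256)−1) = 0.932.

σ ≈ 0.791, CV ≈ 0.932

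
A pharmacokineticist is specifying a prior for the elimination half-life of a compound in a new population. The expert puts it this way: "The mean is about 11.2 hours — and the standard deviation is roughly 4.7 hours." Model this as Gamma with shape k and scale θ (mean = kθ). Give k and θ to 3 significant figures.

For Gamma(k, scale θ): mean = kθ, variance = kθ², so CV = 1/√k.
CV = SD/mean = 4.7/11.2 = 0.4196, hence k = 1/CV² = 5.68.
Then θ = mean/k = 11.2/5.68 = 1.97.

k ≈ 5.68, θ ≈ 1.97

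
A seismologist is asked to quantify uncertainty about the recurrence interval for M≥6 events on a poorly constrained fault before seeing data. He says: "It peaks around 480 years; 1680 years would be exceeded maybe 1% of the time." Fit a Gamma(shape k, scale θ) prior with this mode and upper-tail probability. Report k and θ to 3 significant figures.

k ≈ 3.76, θ ≈ 174

Gamma(k,θ) with k>1 has mode (k−1)θ, so θ = 480/(k−1).
Need P(X < 1680) = 0.99 with θ tied to k this way. Start at k = 2, θ = 480: P(X<1680) ≈ 0.864.
Too low — raise k to concentrate. Iterating converges to k ≈ 3.76.
Then θ = 480/(3.76−1) ≈ 174.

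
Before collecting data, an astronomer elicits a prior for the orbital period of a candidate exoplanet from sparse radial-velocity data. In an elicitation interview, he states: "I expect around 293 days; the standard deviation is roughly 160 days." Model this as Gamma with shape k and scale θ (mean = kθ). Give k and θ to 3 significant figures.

k ≈ 3.35, θ ≈ 87.4

For Gamma(k, scale θ): mean = kθ, variance = kθ², so CV = 1/√k.
CV = SD/mean = 160/293 = 0.5461, hence k = 1/CV² = 3.35.
Then θ = mean/k = 293/3.35 = 87.4.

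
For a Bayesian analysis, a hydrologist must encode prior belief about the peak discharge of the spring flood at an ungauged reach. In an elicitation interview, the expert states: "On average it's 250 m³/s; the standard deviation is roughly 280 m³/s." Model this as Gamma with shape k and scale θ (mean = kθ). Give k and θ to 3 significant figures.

k ≈ 0.797, θ ≈ 314

For Gamma(k, scale θ): mean = kθ, variance = kθ², so CV = 1/√k.
CV = SD/mean = 280/250 = 1.12, hence k = 1/CV² = 0.797.
Then θ = mean/k = 250/0.797 = 314.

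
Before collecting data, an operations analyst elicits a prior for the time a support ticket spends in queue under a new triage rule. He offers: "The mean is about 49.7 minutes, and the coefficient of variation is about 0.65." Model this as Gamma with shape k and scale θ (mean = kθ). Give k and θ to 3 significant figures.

k ≈ 2.37, θ ≈ 21

For Gamma(k, scale θ): mean = kθ, variance = kθ², so CV = 1/√k.
CV = 0.65, hence k = 1/CV² = 2.37.
Then θ = mean/k = 49.7/2.37 = 21.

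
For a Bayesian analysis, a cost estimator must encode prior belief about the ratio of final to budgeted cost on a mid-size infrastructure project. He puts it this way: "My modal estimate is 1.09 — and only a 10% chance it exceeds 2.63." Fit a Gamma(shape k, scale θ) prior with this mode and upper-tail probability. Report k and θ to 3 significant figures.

k ≈ 3.48, θ ≈ 0.44

Gamma(k,θ) with k>1 has mode (k−1)θ, so θ = 1.09/(k−1).
Need P(X < 2.63) = 0.9 with θ tied to k this way. Start at k = 2, θ = 1.09: P(X<2.63) ≈ 0.694.
Too low — raise k to concentrate. Iterating converges to k ≈ 3.48.
Then θ = 1.09/(3.48−1) ≈ 0.44.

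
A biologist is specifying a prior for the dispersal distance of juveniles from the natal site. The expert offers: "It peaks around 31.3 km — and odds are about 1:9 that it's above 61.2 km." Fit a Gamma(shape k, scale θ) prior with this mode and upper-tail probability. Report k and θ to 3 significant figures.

Gamma(k,θ) with k>1 has mode (k−1)θ, so θ = 31.3/(k−1).
Need P(X < 61.2) = 0.9 with θ tied to k this way. Start at k = 2, θ = 31.3: P(X<61.2) ≈ 0.582.
Too low — raise k to concentrate. Iterating converges to k ≈ 5.26.
Then θ = 31.3/(5.26−1) ≈ 7.35.

k ≈ 5.26, θ ≈ 7.35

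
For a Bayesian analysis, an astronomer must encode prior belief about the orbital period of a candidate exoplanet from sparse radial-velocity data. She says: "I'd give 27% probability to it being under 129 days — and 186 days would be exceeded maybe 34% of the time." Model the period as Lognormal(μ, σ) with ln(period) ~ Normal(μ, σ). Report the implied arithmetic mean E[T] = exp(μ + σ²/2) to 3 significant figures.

If T ~ Lognormal(μ,σ) then ln T ~ Normal(μ,σ), so the p-quantile of ln T is μ + z_p·σ.
ln(129) = 4.86 and ln(186) = 5.226; z_{0.27} = -0.6128, z_{0.66} = 0.4125.
σ = (5.226 − 4.86)/(0.4125 − (-0.6128)) = 0.357.
μ = 4.86 − (-0.6128)·0.357 = 5.079.
E[T] = exp(μ + σ²/2) = exp(5.079 + 0.0637) = 171 days.

E[T] ≈ 171 days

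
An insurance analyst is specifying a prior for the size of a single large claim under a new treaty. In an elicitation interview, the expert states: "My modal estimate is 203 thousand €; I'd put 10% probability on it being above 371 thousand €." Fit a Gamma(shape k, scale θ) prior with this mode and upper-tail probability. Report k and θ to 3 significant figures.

k ≈ 6.24, θ ≈ 38.7

Gamma(k,θ) with k>1 has mode (k−1)θ, so θ = 203/(k−1).
Need P(X < 371) = 0.9 with θ tied to k this way. Start at k = 2, θ = 203: P(X<371) ≈ 0.545.
Too low — raise k to concentrate. Iterating converges to k ≈ 6.24.
Then θ = 203/(6.24−1) ≈ 38.7.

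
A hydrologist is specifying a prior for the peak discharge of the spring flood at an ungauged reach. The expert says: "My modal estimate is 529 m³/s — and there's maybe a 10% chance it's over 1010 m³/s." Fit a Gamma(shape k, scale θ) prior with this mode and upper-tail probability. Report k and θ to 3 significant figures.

k ≈ 5.57, θ ≈ 116

Gamma(k,θ) with k>1 has mode (k−1)θ, so θ = 529/(k−1).
Need P(X < 1010) = 0.9 with θ tied to k this way. Start at k = 2, θ = 529: P(X<1010) ≈ 0.569.
Too low — raise k to concentrate. Iterating converges to k ≈ 5.57.
Then θ = 529/(5.57−1) ≈ 116.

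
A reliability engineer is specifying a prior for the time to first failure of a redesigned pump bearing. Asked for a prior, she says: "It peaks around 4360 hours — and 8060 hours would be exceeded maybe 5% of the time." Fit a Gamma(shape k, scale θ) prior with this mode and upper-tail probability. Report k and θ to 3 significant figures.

Gamma(k,θ) with k>1 has mode (k−1)θ, so θ = 4360/(k−1).
Need P(X < 8060) = 0.95 with θ tied to k this way. Start at k = 2, θ = 4360: P(X<8060) ≈ 0.551.
Too low — raise k to concentrate. Iterating converges to k ≈ 8.37.
Then θ = 4360/(8.37−1) ≈ 591.

k ≈ 8.37, θ ≈ 591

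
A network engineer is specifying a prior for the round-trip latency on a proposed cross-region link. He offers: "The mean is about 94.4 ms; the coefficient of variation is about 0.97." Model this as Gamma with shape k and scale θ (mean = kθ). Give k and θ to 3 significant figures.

k ≈ 1.06, θ ≈ 88.8

For Gamma(k, scale θ): mean = kθ, variance = kθ², so CV = 1/√k.
CV = 0.97, hence k = 1/CV² = 1.06.
Then θ = mean/k = 94.4/1.06 = 88.8.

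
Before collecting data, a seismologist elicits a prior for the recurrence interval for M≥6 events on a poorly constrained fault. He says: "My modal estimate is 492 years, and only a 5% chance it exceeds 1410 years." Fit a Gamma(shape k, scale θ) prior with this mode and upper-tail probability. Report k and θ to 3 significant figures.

Gamma(k,θ) with k>1 has mode (k−1)θ, so θ = 492/(k−1).
Need P(X < 1410) = 0.95 with θ tied to k this way. Start at k = 2, θ = 492: P(X<1410) ≈ 0.780.
Too low — raise k to concentrate. Iterating converges to k ≈ 3.41.
Then θ = 492/(3.41−1) ≈ 204.

k ≈ 3.41, θ ≈ 204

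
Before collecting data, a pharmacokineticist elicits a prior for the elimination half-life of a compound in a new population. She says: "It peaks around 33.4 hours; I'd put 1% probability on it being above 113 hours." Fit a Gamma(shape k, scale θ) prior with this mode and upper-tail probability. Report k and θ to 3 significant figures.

Gamma(k,θ) with k>1 has mode (k−1)θ, so θ = 33.4/(k−1).
Need P(X < 113) = 0.99 with θ tied to k this way. Start at k = 2, θ = 33.4: P(X<113) ≈ 0.851.
Too low — raise k to concentrate. Iterating converges to k ≈ 3.94.
Then θ = 33.4/(3.94−1) ≈ 11.4.

k ≈ 3.94, θ ≈ 11.4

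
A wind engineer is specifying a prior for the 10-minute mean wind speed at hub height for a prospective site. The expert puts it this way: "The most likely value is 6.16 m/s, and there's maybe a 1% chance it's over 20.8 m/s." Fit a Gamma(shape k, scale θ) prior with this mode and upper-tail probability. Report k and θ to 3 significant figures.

k ≈ 3.95, θ ≈ 2.09

Gamma(k,θ) with k>1 has mode (k−1)θ, so θ = 6.16/(k−1).
Need P(X < 20.8) = 0.99 with θ tied to k this way. Start at k = 2, θ = 6.16: P(X<20.8) ≈ 0.850.
Too low — raise k to concentrate. Iterating converges to k ≈ 3.95.
Then θ = 6.16/(3.95−1) ≈ 2.09.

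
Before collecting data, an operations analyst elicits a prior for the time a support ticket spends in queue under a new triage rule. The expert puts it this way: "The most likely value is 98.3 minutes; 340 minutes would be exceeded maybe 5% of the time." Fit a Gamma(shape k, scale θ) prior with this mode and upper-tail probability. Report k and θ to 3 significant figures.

Gamma(k,θ) with k>1 has mode (k−1)θ, so θ = 98.3/(k−1).
Need P(X < 340) = 0.95 with θ tied to k this way. Start at k = 2, θ = 98.3: P(X<340) ≈ 0.860.
Too low — raise k to concentrate. Iterating converges to k ≈ 2.68.
Then θ = 98.3/(2.68−1) ≈ 58.5.

k ≈ 2.68, θ ≈ 58.5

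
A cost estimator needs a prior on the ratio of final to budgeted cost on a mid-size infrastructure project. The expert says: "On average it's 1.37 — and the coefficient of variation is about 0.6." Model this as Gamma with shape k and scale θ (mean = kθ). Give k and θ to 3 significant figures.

For Gamma(k, scale θ): mean = kθ, variance = kθ², so CV = 1/√k.
CV = 0.6, hence k = 1/CV² = 2.78.
Then θ = mean/k = 1.37/2.78 = 0.493.

k ≈ 2.78, θ ≈ 0.493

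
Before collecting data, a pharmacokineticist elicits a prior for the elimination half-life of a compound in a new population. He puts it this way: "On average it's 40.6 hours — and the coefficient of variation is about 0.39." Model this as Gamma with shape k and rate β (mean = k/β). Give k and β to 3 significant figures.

For Gamma(k, rate β): mean = k/β, variance = k/β², so CV = 1/√k.
CV = 0.39, hence k = 1/CV² = 6.57.
Then β = k/mean = 6.57/40.6 = 0.162.

k ≈ 6.57, β ≈ 0.162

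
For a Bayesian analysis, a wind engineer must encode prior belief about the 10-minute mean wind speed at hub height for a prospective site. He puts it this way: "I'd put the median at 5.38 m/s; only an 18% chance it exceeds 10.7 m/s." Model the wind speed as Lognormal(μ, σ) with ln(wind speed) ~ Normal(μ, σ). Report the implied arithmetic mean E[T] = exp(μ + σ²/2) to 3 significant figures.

If T ~ Lognormal(μ,σ) then ln T ~ Normal(μ,σ), so the p-quantile of ln T is μ + z_p·σ.
ln(5.38) = 1.683 and ln(10.7) = 2.37; z_{0.5} = 0, z_{0.82} = 0.9154.
σ = (2.37 − 1.683)/(0.9154 − (0)) = 0.751.
μ = 1.683 − (0)·0.751 = 1.683.
E[T] = exp(μ + σ²/2) = exp(1.683 + 0.2821) = 7.13 m/s.

E[T] ≈ 7.13 m/s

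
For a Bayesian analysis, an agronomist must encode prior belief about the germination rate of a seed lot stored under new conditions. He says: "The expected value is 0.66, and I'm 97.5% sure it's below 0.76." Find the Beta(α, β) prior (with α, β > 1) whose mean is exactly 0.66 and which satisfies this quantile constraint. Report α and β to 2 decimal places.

With mean 0.66 fixed, write α = 0.66s, β = 0.34s where s = α+β.
Need P(θ < 0.76) = 0.975 under Beta(0.66s, 0.34s). Normal approximation: (q−m)/√(m(1−m)/s) ≈ z_{0.975} = 1.96, so s ≈ 0.66·0.34·(1.96)²/(0.76−0.66)² = 86.2.
At s = 86.2: P(θ<0.76) ≈ 0.980. Adjusting to match 0.975 gives s ≈ 78.38.
So α = 0.66·78.38 ≈ 51.73, β = 0.34·78.38 ≈ 26.65.

α ≈ 51.73, β ≈ 26.65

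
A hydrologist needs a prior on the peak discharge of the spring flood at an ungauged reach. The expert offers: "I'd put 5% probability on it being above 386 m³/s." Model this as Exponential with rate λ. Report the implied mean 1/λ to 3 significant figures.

P(T > 386.0) = e^(−λ·386.0) = 0.05, so λ = −ln(0.05)/386.0 = 0.00776.
Mean = 1/λ = 129 m³/s.

mean ≈ 129 m³/s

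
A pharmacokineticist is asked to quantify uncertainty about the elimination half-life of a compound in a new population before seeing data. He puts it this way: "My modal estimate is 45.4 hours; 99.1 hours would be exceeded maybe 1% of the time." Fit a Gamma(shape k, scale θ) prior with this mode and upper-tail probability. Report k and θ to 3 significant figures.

k ≈ 8.92, θ ≈ 5.73

Gamma(k,θ) with k>1 has mode (k−1)θ, so θ = 45.4/(k−1).
Need P(X < 99.1) = 0.99 with θ tied to k this way. Start at k = 2, θ = 45.4: P(X<99.1) ≈ 0.641.
Too low — raise k to concentrate. Iterating converges to k ≈ 8.92.
Then θ = 45.4/(8.92−1) ≈ 5.73.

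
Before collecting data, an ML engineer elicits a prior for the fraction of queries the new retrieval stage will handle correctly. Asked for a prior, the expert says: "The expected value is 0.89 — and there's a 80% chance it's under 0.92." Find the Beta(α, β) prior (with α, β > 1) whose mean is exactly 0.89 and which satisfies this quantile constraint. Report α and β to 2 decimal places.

α ≈ 71.14, β ≈ 8.79

With mean 0.89 fixed, write α = 0.89s, β = 0.11s where s = α+β.
Need P(θ < 0.92) = 0.8 under Beta(0.89s, 0.11s). Normal approximation: (q−m)/√(m(1−m)/s) ≈ z_{0.8} = 0.842, so s ≈ 0.89·0.11·(0.842)²/(0.92−0.89)² = 77.1.
At s = 77.1: P(θ<0.92) ≈ 0.795. Adjusting to match 0.8 gives s ≈ 79.93.
So α = 0.89·79.93 ≈ 71.14, β = 0.11·79.93 ≈ 8.79.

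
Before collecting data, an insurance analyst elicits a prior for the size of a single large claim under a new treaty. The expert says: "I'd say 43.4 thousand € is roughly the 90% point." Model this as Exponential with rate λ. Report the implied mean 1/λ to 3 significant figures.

P(T < 43.4) = 1 − e^(−λ·43.4) = 0.9, so λ = −ln(1−0.9)/43.4 = −ln(0.1)/43.4 = 0.0531.
Mean = 1/λ = 18.8 thousand €.

mean ≈ 18.8 thousand €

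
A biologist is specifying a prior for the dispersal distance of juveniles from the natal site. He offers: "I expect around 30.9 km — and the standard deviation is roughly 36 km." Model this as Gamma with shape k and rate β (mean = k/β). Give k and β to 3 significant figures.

For Gamma(k, rate β): mean = k/β, variance = k/β², so CV = 1/√k.
CV = SD/mean = 36/30.9 = 1.165, hence k = 1/CV² = 0.737.
Then β = k/mean = 0.737/30.9 = 0.0238.

k ≈ 0.737, β ≈ 0.0238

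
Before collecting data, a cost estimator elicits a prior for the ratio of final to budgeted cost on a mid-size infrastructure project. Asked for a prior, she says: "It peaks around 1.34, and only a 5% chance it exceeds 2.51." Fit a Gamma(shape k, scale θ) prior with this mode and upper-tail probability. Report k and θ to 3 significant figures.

Gamma(k,θ) with k>1 has mode (k−1)θ, so θ = 1.34/(k−1).
Need P(X < 2.51) = 0.95 with θ tied to k this way. Start at k = 2, θ = 1.34: P(X<2.51) ≈ 0.559.
Too low — raise k to concentrate. Iterating converges to k ≈ 8.06.
Then θ = 1.34/(8.06−1) ≈ 0.19.

k ≈ 8.06, θ ≈ 0.19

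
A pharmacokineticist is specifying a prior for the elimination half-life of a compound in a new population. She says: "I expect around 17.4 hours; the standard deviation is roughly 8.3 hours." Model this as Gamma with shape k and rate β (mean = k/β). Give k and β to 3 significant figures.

For Gamma(k, rate β): mean = k/β, variance = k/β², so CV = 1/√k.
CV = SD/mean = 8.3/17.4 = 0.477, hence k = 1/CV² = 4.39.
Then β = k/mean = 4.39/17.4 = 0.253.

k ≈ 4.39, β ≈ 0.253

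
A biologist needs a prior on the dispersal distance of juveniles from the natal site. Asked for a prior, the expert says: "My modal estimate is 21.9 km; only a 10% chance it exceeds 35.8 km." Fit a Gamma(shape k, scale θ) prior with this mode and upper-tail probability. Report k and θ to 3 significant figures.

Gamma(k,θ) with k>1 has mode (k−1)θ, so θ = 21.9/(k−1).
Need P(X < 35.8) = 0.9 with θ tied to k this way. Start at k = 2, θ = 21.9: P(X<35.8) ≈ 0.486.
Too low — raise k to concentrate. Iterating converges to k ≈ 8.8.
Then θ = 21.9/(8.8−1) ≈ 2.81.

k ≈ 8.8, θ ≈ 2.81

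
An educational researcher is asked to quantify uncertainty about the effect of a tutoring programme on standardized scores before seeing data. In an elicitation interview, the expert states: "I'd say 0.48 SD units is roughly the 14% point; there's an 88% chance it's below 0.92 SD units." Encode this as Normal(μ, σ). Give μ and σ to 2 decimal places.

For Normal(μ,σ), the p-quantile is μ + z_p·σ. Here z_{0.14} = -1.08, z_{0.88} = 1.175.
So 0.48 = μ − 1.08σ and 0.92 = μ + 1.175σ.
Subtracting: σ = (0.92 − 0.48)/(1.175 − (-1.08)) = 0.20.
Then μ = 0.48 − (-1.08)·0.20 = 0.69.

μ = 0.69, σ = 0.20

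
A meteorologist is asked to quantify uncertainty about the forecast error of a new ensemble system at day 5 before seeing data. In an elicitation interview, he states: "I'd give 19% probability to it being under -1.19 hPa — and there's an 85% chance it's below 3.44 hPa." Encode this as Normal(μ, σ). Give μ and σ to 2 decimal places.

The p-quantile of Normal(μ,σ) is μ + z_p·σ, with z_{0.19} = -0.8779 and z_{0.85} = 1.036.
Eliminate σ: μ = (z₂·x₁ − z₁·x₂)/(z₂ − z₁) = (1.036·-1.19 − (-0.8779)·3.44)/1.914 = 0.93.
Then σ = (x₂ − x₁)/(z₂ − z₁) = (3.44 − -1.19)/1.914 = 2.42.

μ = 0.93, σ = 2.42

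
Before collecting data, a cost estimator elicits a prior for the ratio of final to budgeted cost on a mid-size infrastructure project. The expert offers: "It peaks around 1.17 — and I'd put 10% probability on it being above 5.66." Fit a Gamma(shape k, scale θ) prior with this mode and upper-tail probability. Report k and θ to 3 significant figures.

k ≈ 1.72, θ ≈ 1.64

Gamma(k,θ) with k>1 has mode (k−1)θ, so θ = 1.17/(k−1).
Need P(X < 5.66) = 0.9 with θ tied to k this way. Start at k = 2, θ = 1.17: P(X<5.66) ≈ 0.954.
Too high — lower k to spread out. Iterating converges to k ≈ 1.72.
Then θ = 1.17/(1.72−1) ≈ 1.64.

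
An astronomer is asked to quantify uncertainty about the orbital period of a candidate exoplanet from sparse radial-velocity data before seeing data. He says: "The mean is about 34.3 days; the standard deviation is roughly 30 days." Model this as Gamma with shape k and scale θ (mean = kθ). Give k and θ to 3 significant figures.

k ≈ 1.31, θ ≈ 26.2

For Gamma(k, scale θ): mean = kθ, variance = kθ², so CV = 1/√k.
CV = SD/mean = 30/34.3 = 0.8746, hence k = 1/CV² = 1.31.
Then θ = mean/k = 34.3/1.31 = 26.2.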